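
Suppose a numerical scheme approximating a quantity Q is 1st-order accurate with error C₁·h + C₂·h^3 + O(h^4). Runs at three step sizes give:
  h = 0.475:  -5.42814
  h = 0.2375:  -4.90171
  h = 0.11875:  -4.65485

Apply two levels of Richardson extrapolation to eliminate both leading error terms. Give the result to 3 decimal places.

First eliminate the h term (factor 2^1 = 2):
  B₁ = (2·(-4.90171) − (-5.42814))/1 = -4.37528
  B₂ = (2·(-4.65485) − (-4.90171))/1 = -4.40799
Then eliminate the h^3 term (factor 2^3 = 8):
  (8·(-4.40799) − (-4.37528))/7 = -4.41266

-4.413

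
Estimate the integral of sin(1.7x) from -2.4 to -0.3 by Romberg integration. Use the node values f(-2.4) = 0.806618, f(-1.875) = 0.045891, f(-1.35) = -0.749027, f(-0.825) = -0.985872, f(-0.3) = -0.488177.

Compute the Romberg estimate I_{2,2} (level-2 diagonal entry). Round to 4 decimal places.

-0.8596

I_{0,0} (trapezoid, 1 panel, h=2.1000): 0.334363
I_{1,0} (trapezoid, 2 panels, h=1.0500): -0.619297
I_{2,0} (trapezoid, 4 panels, h=0.5250): -0.803138
I_{1,1} = -0.619297 + (-0.619297 − 0.334363)/3 = -0.937184
I_{2,1} = -0.803138 + (-0.803138 − (-0.619297))/3 = -0.864418
I_{2,2} = -0.864418 + (-0.864418 − (-0.937184))/15 = -0.859567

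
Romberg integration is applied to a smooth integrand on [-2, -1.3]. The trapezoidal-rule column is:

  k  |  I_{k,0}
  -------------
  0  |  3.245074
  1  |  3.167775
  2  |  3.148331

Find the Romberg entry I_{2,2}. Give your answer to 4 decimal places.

3.1418

I_{1,1} = 3.167775 + (3.167775 − 3.245074)/3 = 3.142009
I_{2,1} = 3.148331 + (3.148331 − 3.167775)/3 = 3.141850
I_{2,2} = (16·3.141850 − 3.142009) / 15 = 3.141839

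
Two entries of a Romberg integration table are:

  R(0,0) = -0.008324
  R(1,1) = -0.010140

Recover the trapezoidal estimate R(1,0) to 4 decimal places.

-0.0097

From R(1,1) = (4·R(1,0) − R(0,0))/3, solve for R(1,0):
4·R(1,0) = 3·(-0.010140) + (-0.008324) = -0.038744
R(1,0) = -0.009686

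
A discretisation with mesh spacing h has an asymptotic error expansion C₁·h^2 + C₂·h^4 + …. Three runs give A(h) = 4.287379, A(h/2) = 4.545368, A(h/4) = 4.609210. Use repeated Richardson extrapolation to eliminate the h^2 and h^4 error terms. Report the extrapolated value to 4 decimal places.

4.6304

First eliminate the h^2 term (factor 2^2 = 4):
  B₁ = (4·4.545368 − 4.287379)/3 = 4.631364
  B₂ = (4·4.609210 − 4.545368)/3 = 4.630491
Then eliminate the h^4 term (factor 2^4 = 16):
  (16·4.630491 − 4.631364)/15 = 4.630433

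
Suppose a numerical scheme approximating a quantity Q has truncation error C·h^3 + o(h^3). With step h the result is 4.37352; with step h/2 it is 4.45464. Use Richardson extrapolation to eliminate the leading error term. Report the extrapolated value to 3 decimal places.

Extrapolated value = (8·A(h/2) − A(h)) / (8 − 1)
= (8·4.45464 − 4.37352) / 7
= 31.26360 / 7 = 4.46623

4.466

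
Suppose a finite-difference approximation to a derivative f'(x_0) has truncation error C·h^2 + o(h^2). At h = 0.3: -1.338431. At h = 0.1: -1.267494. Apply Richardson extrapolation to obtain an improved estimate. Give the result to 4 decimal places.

Extrapolated value = (9·A(h/3) − A(h)) / (9 − 1)
= (9·(-1.267494) − (-1.338431)) / 8
= -10.069015 / 8 = -1.258627

-1.2586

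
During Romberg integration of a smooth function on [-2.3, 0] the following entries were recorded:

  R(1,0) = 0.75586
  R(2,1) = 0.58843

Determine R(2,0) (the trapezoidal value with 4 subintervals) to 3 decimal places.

From R(2,1) = (4·R(2,0) − R(1,0))/3, solve for R(2,0):
4·R(2,0) = 3·0.58843 + 0.75586 = 2.52115
R(2,0) = 0.63029

0.630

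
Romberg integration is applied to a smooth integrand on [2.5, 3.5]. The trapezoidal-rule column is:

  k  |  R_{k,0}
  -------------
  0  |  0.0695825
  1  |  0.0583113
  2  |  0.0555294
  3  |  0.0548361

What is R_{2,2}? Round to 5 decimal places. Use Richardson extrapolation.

R_{1,1} = 0.0583113 + (0.0583113 − 0.0695825)/3 = 0.0545542
R_{2,1} = 0.0555294 + (0.0555294 − 0.0583113)/3 = 0.0546021
R_{2,2} = (16·0.0546021 − 0.0545542) / 15 = 0.0546053

0.05461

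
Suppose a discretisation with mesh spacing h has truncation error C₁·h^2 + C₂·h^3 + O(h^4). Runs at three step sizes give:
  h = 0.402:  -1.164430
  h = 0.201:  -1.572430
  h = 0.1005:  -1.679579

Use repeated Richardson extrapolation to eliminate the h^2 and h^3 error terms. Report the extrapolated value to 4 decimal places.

First eliminate the h^2 term (factor 2^2 = 4):
  B₁ = (4·(-1.572430) − (-1.164430))/3 = -1.708430
  B₂ = (4·(-1.679579) − (-1.572430))/3 = -1.715295
Then eliminate the h^3 term (factor 2^3 = 8):
  (8·(-1.715295) − (-1.708430))/7 = -1.716276

-1.7163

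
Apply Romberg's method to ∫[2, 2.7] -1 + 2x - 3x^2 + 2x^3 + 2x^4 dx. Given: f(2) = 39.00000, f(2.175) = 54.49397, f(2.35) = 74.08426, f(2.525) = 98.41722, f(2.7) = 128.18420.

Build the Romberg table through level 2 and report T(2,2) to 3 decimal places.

54.075

T(0,0) (trapezoid, 1 panel, h=0.7000): 58.51447
T(1,0) (trapezoid, 2 panels, h=0.3500): 55.18673
T(2,0) (trapezoid, 4 panels, h=0.1750): 54.35282
T(1,1) = 55.18673 + (55.18673 − 58.51447)/3 = 54.07748
T(2,1) = 54.35282 + (54.35282 − 55.18673)/3 = 54.07485
T(2,2) = 54.07485 + (54.07485 − 54.07748)/15 = 54.07467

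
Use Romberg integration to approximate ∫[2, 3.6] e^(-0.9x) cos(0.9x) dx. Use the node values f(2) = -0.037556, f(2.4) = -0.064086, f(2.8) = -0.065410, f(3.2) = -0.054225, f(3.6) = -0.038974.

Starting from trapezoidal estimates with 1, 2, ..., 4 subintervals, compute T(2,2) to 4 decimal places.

-0.0908

T(0,0) (trapezoid, 1 panel, h=1.6000): -0.061224
T(1,0) (trapezoid, 2 panels, h=0.8000): -0.082940
T(2,0) (trapezoid, 4 panels, h=0.4000): -0.088794
T(1,1) = -0.082940 + (-0.082940 − (-0.061224))/3 = -0.090179
T(2,1) = -0.088794 + (-0.088794 − (-0.082940))/3 = -0.090745
T(2,2) = -0.090745 + (-0.090745 − (-0.090179))/15 = -0.090783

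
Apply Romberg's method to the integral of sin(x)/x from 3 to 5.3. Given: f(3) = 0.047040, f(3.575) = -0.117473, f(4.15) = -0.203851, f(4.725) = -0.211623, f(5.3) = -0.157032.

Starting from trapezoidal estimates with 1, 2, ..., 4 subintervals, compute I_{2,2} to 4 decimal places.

I_{0,0} (trapezoid, 1 panel, h=2.3000): -0.126491
I_{1,0} (trapezoid, 2 panels, h=1.1500): -0.297674
I_{2,0} (trapezoid, 4 panels, h=0.5750): -0.338067
I_{1,1} = -0.297674 + (-0.297674 − (-0.126491))/3 = -0.354735
I_{2,1} = -0.338067 + (-0.338067 − (-0.297674))/3 = -0.351531
I_{2,2} = -0.351531 + (-0.351531 − (-0.354735))/15 = -0.351317

-0.3513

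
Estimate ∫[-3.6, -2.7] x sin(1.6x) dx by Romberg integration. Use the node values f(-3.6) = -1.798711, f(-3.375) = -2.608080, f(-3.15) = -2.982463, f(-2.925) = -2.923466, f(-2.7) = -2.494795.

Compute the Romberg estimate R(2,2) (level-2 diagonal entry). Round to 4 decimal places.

R(0,0) (trapezoid, 1 panel, h=0.9000): -1.932078
R(1,0) (trapezoid, 2 panels, h=0.4500): -2.308147
R(2,0) (trapezoid, 4 panels, h=0.2250): -2.398671
R(1,1) = -2.308147 + (-2.308147 − (-1.932078))/3 = -2.433503
R(2,1) = -2.398671 + (-2.398671 − (-2.308147))/3 = -2.428846
R(2,2) = -2.428846 + (-2.428846 − (-2.433503))/15 = -2.428536

-2.4285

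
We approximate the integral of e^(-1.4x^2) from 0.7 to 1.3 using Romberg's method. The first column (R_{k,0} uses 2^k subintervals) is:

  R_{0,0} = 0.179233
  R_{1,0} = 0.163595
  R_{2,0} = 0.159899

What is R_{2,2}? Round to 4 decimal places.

R_{1,1} = (4·0.163595 − 0.179233) / 3 = 0.158382
R_{2,1} = 0.159899 + (0.159899 − 0.163595)/3 = 0.158667
R_{2,2} = (16·0.158667 − 0.158382) / 15 = 0.158686

0.1587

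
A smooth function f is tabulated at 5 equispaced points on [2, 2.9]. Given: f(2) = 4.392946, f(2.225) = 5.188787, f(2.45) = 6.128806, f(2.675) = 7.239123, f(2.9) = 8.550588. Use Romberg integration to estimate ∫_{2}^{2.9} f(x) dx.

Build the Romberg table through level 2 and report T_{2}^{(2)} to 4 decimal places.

5.6184

T_{0}^{(0)} (trapezoid, 1 panel, h=0.9000): 5.824590
T_{1}^{(0)} (trapezoid, 2 panels, h=0.4500): 5.670258
T_{2}^{(0)} (trapezoid, 4 panels, h=0.2250): 5.631409
T_{1}^{(1)} = 5.670258 + (5.670258 − 5.824590)/3 = 5.618814
T_{2}^{(1)} = 5.631409 + (5.631409 − 5.670258)/3 = 5.618459
T_{2}^{(2)} = 5.618459 + (5.618459 − 5.618814)/15 = 5.618435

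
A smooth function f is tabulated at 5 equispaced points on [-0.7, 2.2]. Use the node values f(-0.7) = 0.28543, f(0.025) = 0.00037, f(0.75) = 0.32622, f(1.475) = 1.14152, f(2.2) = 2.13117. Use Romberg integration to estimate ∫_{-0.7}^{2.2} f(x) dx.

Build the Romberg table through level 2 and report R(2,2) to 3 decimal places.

R(0,0) (trapezoid, 1 panel, h=2.9000): 3.50407
R(1,0) (trapezoid, 2 panels, h=1.4500): 2.22505
R(2,0) (trapezoid, 4 panels, h=0.7250): 1.94040
R(1,1) = 2.22505 + (2.22505 − 3.50407)/3 = 1.79871
R(2,1) = 1.94040 + (1.94040 − 2.22505)/3 = 1.84552
R(2,2) = 1.84552 + (1.84552 − 1.79871)/15 = 1.84864

1.849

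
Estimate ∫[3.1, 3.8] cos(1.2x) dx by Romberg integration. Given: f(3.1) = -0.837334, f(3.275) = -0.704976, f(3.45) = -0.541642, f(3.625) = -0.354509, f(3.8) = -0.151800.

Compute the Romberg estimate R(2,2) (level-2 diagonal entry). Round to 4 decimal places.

R(0,0) (trapezoid, 1 panel, h=0.7000): -0.346197
R(1,0) (trapezoid, 2 panels, h=0.3500): -0.362673
R(2,0) (trapezoid, 4 panels, h=0.1750): -0.366746
R(1,1) = -0.362673 + (-0.362673 − (-0.346197))/3 = -0.368165
R(2,1) = -0.366746 + (-0.366746 − (-0.362673))/3 = -0.368104
R(2,2) = -0.368104 + (-0.368104 − (-0.368165))/15 = -0.368100

-0.3681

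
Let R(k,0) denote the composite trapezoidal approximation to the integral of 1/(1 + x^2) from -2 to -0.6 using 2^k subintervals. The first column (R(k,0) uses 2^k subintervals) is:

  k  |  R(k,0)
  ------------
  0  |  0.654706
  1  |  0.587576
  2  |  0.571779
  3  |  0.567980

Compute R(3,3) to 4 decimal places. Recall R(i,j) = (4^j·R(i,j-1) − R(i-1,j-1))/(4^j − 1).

0.5667

Richardson extrapolation on the trapezoidal column (denominator 4−1=3):
R(1,1) = (4·0.587576 − 0.654706) / 3 = 0.565199
R(2,1) = (4·0.571779 − 0.587576) / 3 = 0.566513
R(3,1) = (4·0.567980 − 0.571779) / 3 = 0.566714
R(2,2) = (16·0.566513 − 0.565199) / 15 = 0.566601
R(3,2) = 0.566714 + (0.566714 − 0.566513)/15 = 0.566727
R(3,3) = (64·0.566727 − 0.566601) / 63 = 0.566729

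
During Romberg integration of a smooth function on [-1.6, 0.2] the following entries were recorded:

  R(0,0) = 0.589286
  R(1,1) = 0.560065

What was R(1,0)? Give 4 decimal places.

From R(1,1) = (4·R(1,0) − R(0,0))/3, solve for R(1,0):
4·R(1,0) = 3·0.560065 + 0.589286 = 2.269481
R(1,0) = 0.567370

0.5674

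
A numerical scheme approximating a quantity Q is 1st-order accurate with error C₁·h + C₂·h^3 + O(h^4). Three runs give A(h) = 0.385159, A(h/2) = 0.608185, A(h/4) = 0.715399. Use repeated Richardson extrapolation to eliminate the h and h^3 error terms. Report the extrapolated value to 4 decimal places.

First eliminate the h term (factor 2^1 = 2):
  B₁ = (2·0.608185 − 0.385159)/1 = 0.831211
  B₂ = (2·0.715399 − 0.608185)/1 = 0.822613
Then eliminate the h^3 term (factor 2^3 = 8):
  (8·0.822613 − 0.831211)/7 = 0.821385

0.8214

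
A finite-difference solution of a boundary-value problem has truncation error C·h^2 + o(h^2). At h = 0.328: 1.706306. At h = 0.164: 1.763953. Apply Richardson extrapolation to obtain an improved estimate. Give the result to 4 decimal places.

1.7832

Extrapolated value = (4·A(h/2) − A(h)) / (4 − 1)
= (4·1.763953 − 1.706306) / 3
= 5.349506 / 3 = 1.783169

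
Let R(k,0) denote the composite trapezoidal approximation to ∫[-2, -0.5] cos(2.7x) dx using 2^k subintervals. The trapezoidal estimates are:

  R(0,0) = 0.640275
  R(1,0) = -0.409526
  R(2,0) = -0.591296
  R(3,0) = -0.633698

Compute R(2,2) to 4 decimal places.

Richardson extrapolation on the trapezoidal column (denominator 4−1=3):
R(1,1) = (4·(-0.409526) − 0.640275) / 3 = -0.759460
R(2,1) = -0.591296 + (-0.591296 − (-0.409526))/3 = -0.651886
R(2,2) = -0.651886 + (-0.651886 − (-0.759460))/15 = -0.644714

-0.6447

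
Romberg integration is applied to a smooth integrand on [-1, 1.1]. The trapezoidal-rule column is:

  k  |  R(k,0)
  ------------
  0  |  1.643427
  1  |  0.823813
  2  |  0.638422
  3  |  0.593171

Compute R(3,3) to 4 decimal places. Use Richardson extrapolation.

0.5782

R(1,1) = 0.823813 + (0.823813 − 1.643427)/3 = 0.550608
R(2,1) = (4·0.638422 − 0.823813) / 3 = 0.576625
R(3,1) = (4·0.593171 − 0.638422) / 3 = 0.578087
R(2,2) = (16·0.576625 − 0.550608) / 15 = 0.578359
R(3,2) = 0.578087 + (0.578087 − 0.576625)/15 = 0.578184
R(3,3) = (64·0.578184 − 0.578359) / 63 = 0.578181
(Column j=1 coincides with Simpson's rule on the same nodes.)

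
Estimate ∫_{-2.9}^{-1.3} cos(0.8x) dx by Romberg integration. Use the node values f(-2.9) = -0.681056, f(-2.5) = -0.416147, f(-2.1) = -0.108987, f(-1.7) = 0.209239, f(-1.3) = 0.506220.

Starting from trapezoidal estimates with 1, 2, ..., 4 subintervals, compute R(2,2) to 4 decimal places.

R(0,0) (trapezoid, 1 panel, h=1.6000): -0.139869
R(1,0) (trapezoid, 2 panels, h=0.8000): -0.157124
R(2,0) (trapezoid, 4 panels, h=0.4000): -0.161325
R(1,1) = -0.157124 + (-0.157124 − (-0.139869))/3 = -0.162876
R(2,1) = -0.161325 + (-0.161325 − (-0.157124))/3 = -0.162725
R(2,2) = -0.162725 + (-0.162725 − (-0.162876))/15 = -0.162715

-0.1627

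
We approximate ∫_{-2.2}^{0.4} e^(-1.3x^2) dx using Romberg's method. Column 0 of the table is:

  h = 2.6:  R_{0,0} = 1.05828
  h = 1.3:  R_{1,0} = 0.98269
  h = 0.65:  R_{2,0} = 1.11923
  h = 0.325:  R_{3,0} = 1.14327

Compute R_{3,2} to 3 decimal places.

1.150

Richardson extrapolation on the trapezoidal column (denominator 4−1=3):
R_{2,1} = (4·1.11923 − 0.98269) / 3 = 1.16474
R_{3,1} = 1.14327 + (1.14327 − 1.11923)/3 = 1.15128
R_{3,2} = (16·1.15128 − 1.16474) / 15 = 1.15038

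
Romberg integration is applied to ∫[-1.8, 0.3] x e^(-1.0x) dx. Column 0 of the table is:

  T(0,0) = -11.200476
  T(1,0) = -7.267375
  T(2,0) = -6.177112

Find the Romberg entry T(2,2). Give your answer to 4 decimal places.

T(1,1) = -7.267375 + (-7.267375 − (-11.200476))/3 = -5.956341
T(2,1) = (4·(-6.177112) − (-7.267375)) / 3 = -5.813691
T(2,2) = -5.813691 + (-5.813691 − (-5.956341))/15 = -5.804181

-5.8042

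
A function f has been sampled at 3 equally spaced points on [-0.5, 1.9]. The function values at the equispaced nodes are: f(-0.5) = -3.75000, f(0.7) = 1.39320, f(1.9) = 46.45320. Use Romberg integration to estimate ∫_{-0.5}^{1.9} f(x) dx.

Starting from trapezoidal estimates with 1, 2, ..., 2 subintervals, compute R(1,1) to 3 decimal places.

R(0,0) (trapezoid, 1 panel, h=2.4000): 51.24384
R(1,0) (trapezoid, 2 panels, h=1.2000): 27.29376
R(1,1) = 27.29376 + (27.29376 − 51.24384)/3 = 19.31040

19.310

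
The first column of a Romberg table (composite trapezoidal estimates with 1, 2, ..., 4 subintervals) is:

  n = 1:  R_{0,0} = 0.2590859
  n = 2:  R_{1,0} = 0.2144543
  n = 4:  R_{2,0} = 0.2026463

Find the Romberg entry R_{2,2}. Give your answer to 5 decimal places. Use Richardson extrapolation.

R_{1,1} = (4·0.2144543 − 0.2590859) / 3 = 0.1995771
R_{2,1} = 0.2026463 + (0.2026463 − 0.2144543)/3 = 0.1987103
R_{2,2} = 0.1987103 + (0.1987103 − 0.1995771)/15 = 0.1986525

0.19865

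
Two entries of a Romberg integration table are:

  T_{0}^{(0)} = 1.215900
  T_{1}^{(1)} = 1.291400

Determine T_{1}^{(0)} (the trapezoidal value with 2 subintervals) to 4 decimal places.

From T_{1}^{(1)} = (4·T_{1}^{(0)} − T_{0}^{(0)})/3, solve for T_{1}^{(0)}:
4·T_{1}^{(0)} = 3·1.291400 + 1.215900 = 5.090100
T_{1}^{(0)} = 1.272525

1.2725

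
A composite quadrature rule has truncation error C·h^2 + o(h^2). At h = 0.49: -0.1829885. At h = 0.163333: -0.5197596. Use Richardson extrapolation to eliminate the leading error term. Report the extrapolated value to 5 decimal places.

-0.56186

Extrapolated value = (9·A(h/3) − A(h)) / (9 − 1)
= (9·(-0.5197596) − (-0.1829885)) / 8
= -4.4948479 / 8 = -0.5618560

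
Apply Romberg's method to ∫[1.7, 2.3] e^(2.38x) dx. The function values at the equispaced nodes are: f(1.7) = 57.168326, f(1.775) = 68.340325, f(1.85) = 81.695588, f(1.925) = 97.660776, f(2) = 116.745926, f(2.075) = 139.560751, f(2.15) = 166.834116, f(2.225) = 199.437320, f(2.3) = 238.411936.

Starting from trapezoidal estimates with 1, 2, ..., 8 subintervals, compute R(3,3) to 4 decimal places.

76.1528

R(0,0) (trapezoid, 1 panel, h=0.6000): 88.674079
R(1,0) (trapezoid, 2 panels, h=0.3000): 79.360817
R(2,0) (trapezoid, 4 panels, h=0.1500): 76.959864
R(3,0) (trapezoid, 8 panels, h=0.0750): 76.354870
R(1,1) = 79.360817 + (79.360817 − 88.674079)/3 = 76.256396
R(2,1) = 76.959864 + (76.959864 − 79.360817)/3 = 76.159546
R(3,1) = 76.354870 + (76.354870 − 76.959864)/3 = 76.153205
R(2,2) = 76.159546 + (76.159546 − 76.256396)/15 = 76.153089
R(3,2) = 76.153205 + (76.153205 − 76.159546)/15 = 76.152782
R(3,3) = 76.152782 + (76.152782 − 76.153089)/63 = 76.152777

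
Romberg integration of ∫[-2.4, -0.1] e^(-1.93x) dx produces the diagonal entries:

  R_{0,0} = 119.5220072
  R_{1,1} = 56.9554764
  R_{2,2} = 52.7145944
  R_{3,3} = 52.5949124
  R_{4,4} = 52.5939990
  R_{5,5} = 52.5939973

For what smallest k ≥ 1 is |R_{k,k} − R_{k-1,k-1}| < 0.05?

k = 4

|R_{1,1} − R_{0,0}| = 62.5665308 ≥ 0.05
|R_{2,2} − R_{1,1}| = 4.2408820 ≥ 0.05
|R_{3,3} − R_{2,2}| = 0.1196820 ≥ 0.05
|R_{4,4} − R_{3,3}| = 0.0009134 < 0.05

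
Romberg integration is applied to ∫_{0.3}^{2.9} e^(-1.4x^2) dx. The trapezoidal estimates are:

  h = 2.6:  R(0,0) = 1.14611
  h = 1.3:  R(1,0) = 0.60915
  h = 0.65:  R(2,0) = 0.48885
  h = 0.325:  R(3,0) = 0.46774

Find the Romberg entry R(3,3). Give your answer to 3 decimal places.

0.462

Richardson extrapolation on the trapezoidal column (denominator 4−1=3):
R(1,1) = (4·0.60915 − 1.14611) / 3 = 0.43016
R(2,1) = (4·0.48885 − 0.60915) / 3 = 0.44875
R(3,1) = 0.46774 + (0.46774 − 0.48885)/3 = 0.46070
R(2,2) = (16·0.44875 − 0.43016) / 15 = 0.44999
R(3,2) = 0.46070 + (0.46070 − 0.44875)/15 = 0.46150
R(3,3) = 0.46150 + (0.46150 − 0.44999)/63 = 0.46168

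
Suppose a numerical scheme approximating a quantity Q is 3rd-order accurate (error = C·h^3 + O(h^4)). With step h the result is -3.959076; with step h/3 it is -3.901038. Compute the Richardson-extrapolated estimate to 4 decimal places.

Extrapolated value = (27·A(h/3) − A(h)) / (27 − 1)
= (27·(-3.901038) − (-3.959076)) / 26
= -101.368950 / 26 = -3.898806

-3.8988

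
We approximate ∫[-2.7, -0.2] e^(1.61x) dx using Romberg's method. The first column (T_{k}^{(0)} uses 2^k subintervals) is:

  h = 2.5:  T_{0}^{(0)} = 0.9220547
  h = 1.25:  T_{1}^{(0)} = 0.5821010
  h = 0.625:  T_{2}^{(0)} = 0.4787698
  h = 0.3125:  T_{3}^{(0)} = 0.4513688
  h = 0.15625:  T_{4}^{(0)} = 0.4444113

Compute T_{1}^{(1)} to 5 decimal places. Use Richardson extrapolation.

Richardson extrapolation on the trapezoidal column (denominator 4−1=3):
T_{1}^{(1)} = (4·0.5821010 − 0.9220547) / 3 = 0.4687831

0.46878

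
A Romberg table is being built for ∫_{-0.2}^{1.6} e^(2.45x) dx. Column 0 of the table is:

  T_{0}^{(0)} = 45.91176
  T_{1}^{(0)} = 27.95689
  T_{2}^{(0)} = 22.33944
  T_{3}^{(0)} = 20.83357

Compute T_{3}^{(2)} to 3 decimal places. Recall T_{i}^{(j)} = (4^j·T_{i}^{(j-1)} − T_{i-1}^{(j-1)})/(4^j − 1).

Richardson extrapolation on the trapezoidal column (denominator 4−1=3):
T_{2}^{(1)} = (4·22.33944 − 27.95689) / 3 = 20.46696
T_{3}^{(1)} = 20.83357 + (20.83357 − 22.33944)/3 = 20.33161
T_{3}^{(2)} = 20.33161 + (20.33161 − 20.46696)/15 = 20.32259
(Column j=1 coincides with Simpson's rule on the same nodes.)

20.323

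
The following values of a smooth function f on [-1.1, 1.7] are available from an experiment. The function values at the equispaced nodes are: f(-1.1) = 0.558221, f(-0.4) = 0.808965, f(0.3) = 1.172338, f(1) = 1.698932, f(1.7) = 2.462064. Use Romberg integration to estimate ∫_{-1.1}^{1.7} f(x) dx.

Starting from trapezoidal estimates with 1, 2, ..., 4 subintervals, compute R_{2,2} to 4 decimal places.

3.5922

R_{0,0} (trapezoid, 1 panel, h=2.8000): 4.228399
R_{1,0} (trapezoid, 2 panels, h=1.4000): 3.755473
R_{2,0} (trapezoid, 4 panels, h=0.7000): 3.633264
R_{1,1} = 3.755473 + (3.755473 − 4.228399)/3 = 3.597831
R_{2,1} = 3.633264 + (3.633264 − 3.755473)/3 = 3.592528
R_{2,2} = 3.592528 + (3.592528 − 3.597831)/15 = 3.592174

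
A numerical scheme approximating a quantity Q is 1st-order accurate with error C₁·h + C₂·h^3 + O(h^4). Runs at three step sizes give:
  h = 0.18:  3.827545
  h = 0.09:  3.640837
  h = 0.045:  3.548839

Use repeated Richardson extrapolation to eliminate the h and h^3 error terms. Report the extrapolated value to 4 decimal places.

First eliminate the h term (factor 2^1 = 2):
  B₁ = (2·3.640837 − 3.827545)/1 = 3.454129
  B₂ = (2·3.548839 − 3.640837)/1 = 3.456841
Then eliminate the h^3 term (factor 2^3 = 8):
  (8·3.456841 − 3.454129)/7 = 3.457228

3.4572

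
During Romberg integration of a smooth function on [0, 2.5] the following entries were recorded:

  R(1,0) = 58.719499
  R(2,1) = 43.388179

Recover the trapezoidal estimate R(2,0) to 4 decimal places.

From R(2,1) = (4·R(2,0) − R(1,0))/3, solve for R(2,0):
4·R(2,0) = 3·43.388179 + 58.719499 = 188.884036
R(2,0) = 47.221009

47.2210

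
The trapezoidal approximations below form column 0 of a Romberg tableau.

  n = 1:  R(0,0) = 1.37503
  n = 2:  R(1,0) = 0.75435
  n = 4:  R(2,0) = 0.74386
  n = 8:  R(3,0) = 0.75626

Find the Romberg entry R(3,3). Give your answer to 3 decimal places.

0.762

Richardson extrapolation on the trapezoidal column (denominator 4−1=3):
R(1,1) = 0.75435 + (0.75435 − 1.37503)/3 = 0.54746
R(2,1) = (4·0.74386 − 0.75435) / 3 = 0.74036
R(3,1) = (4·0.75626 − 0.74386) / 3 = 0.76039
R(2,2) = (16·0.74036 − 0.54746) / 15 = 0.75322
R(3,2) = 0.76039 + (0.76039 − 0.74036)/15 = 0.76173
R(3,3) = (64·0.76173 − 0.75322) / 63 = 0.76187
(Column j=1 coincides with Simpson's rule on the same nodes.)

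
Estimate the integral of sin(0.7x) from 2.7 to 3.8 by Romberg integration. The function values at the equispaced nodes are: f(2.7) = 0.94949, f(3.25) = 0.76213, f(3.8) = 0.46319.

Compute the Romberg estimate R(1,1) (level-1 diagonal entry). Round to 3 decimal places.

0.818

R(0,0) (trapezoid, 1 panel, h=1.1000): 0.77697
R(1,0) (trapezoid, 2 panels, h=0.5500): 0.80766
R(1,1) = 0.80766 + (0.80766 − 0.77697)/3 = 0.81789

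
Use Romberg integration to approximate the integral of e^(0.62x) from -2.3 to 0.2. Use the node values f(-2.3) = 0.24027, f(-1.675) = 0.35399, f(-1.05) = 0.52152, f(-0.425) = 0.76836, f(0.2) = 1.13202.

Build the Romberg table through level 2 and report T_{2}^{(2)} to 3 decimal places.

1.438

T_{0}^{(0)} (trapezoid, 1 panel, h=2.5000): 1.71536
T_{1}^{(0)} (trapezoid, 2 panels, h=1.2500): 1.50958
T_{2}^{(0)} (trapezoid, 4 panels, h=0.6250): 1.45626
T_{1}^{(1)} = 1.50958 + (1.50958 − 1.71536)/3 = 1.44099
T_{2}^{(1)} = 1.45626 + (1.45626 − 1.50958)/3 = 1.43849
T_{2}^{(2)} = 1.43849 + (1.43849 − 1.44099)/15 = 1.43832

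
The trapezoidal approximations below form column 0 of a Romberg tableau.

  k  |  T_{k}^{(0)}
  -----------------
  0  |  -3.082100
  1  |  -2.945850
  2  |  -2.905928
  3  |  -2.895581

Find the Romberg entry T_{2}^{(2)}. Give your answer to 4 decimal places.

T_{1}^{(1)} = -2.945850 + (-2.945850 − (-3.082100))/3 = -2.900433
T_{2}^{(1)} = (4·(-2.905928) − (-2.945850)) / 3 = -2.892621
T_{2}^{(2)} = (16·(-2.892621) − (-2.900433)) / 15 = -2.892100

-2.8921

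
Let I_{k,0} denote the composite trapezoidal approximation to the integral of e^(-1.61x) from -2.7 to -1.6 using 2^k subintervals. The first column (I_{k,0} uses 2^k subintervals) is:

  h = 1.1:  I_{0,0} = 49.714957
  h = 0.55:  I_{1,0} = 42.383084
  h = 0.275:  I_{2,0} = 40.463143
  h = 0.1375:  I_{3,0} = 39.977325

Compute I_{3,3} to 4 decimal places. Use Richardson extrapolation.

39.8149

Richardson extrapolation on the trapezoidal column (denominator 4−1=3):
I_{1,1} = 42.383084 + (42.383084 − 49.714957)/3 = 39.939126
I_{2,1} = (4·40.463143 − 42.383084) / 3 = 39.823163
I_{3,1} = 39.977325 + (39.977325 − 40.463143)/3 = 39.815386
I_{2,2} = 39.823163 + (39.823163 − 39.939126)/15 = 39.815432
I_{3,2} = (16·39.815386 − 39.823163) / 15 = 39.814868
I_{3,3} = (64·39.814868 − 39.815432) / 63 = 39.814859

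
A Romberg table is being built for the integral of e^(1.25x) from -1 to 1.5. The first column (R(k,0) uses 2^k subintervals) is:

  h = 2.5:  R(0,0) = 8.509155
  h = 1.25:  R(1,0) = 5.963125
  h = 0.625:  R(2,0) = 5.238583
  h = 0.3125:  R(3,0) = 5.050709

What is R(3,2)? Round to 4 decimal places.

4.9875

Richardson extrapolation on the trapezoidal column (denominator 4−1=3):
R(2,1) = 5.238583 + (5.238583 − 5.963125)/3 = 4.997069
R(3,1) = (4·5.050709 − 5.238583) / 3 = 4.988084
R(3,2) = (16·4.988084 − 4.997069) / 15 = 4.987485
(Column j=1 coincides with Simpson's rule on the same nodes.)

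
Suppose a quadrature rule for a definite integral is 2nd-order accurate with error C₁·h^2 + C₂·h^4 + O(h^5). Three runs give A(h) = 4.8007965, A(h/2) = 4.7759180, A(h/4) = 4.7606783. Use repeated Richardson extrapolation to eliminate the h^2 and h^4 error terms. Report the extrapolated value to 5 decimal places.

4.75480

First eliminate the h^2 term (factor 2^2 = 4):
  B₁ = (4·4.7759180 − 4.8007965)/3 = 4.7676252
  B₂ = (4·4.7606783 − 4.7759180)/3 = 4.7555984
Then eliminate the h^4 term (factor 2^4 = 16):
  (16·4.7555984 − 4.7676252)/15 = 4.7547966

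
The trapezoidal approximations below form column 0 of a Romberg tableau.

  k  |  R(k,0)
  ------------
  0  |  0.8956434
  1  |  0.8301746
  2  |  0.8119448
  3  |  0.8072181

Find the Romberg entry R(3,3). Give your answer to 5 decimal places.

R(1,1) = 0.8301746 + (0.8301746 − 0.8956434)/3 = 0.8083517
R(2,1) = 0.8119448 + (0.8119448 − 0.8301746)/3 = 0.8058682
R(3,1) = (4·0.8072181 − 0.8119448) / 3 = 0.8056425
R(2,2) = (16·0.8058682 − 0.8083517) / 15 = 0.8057026
R(3,2) = (16·0.8056425 − 0.8058682) / 15 = 0.8056275
R(3,3) = (64·0.8056275 − 0.8057026) / 63 = 0.8056263

0.80563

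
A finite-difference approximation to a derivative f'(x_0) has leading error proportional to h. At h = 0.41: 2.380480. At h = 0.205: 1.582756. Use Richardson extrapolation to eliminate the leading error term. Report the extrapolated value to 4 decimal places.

The leading error scales as h; refining by a factor of 2 reduces it by 2^1 = 2.
Extrapolated value = (2·A(h/2) − A(h)) / (2 − 1)
= (2·1.582756 − 2.380480) / 1
= 0.785032 / 1 = 0.785032

0.7850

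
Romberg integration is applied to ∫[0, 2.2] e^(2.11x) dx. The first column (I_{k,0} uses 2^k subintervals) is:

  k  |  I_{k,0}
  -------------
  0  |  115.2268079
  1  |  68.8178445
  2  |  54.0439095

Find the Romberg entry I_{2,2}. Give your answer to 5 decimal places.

48.83734

Richardson extrapolation on the trapezoidal column (denominator 4−1=3):
I_{1,1} = 68.8178445 + (68.8178445 − 115.2268079)/3 = 53.3481900
I_{2,1} = (4·54.0439095 − 68.8178445) / 3 = 49.1192645
I_{2,2} = (16·49.1192645 − 53.3481900) / 15 = 48.8373361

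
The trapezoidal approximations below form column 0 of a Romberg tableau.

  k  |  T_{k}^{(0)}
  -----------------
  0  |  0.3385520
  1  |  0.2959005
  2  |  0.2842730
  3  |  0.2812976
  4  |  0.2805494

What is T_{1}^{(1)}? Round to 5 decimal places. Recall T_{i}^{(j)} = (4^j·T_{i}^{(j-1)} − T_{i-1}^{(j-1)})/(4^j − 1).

0.28168

T_{1}^{(1)} = 0.2959005 + (0.2959005 − 0.3385520)/3 = 0.2816833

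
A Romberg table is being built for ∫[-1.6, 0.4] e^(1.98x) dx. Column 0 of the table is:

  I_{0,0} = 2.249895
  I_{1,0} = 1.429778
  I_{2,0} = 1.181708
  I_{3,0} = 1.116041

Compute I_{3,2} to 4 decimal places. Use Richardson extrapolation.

1.0938

Richardson extrapolation on the trapezoidal column (denominator 4−1=3):
I_{2,1} = 1.181708 + (1.181708 − 1.429778)/3 = 1.099018
I_{3,1} = (4·1.116041 − 1.181708) / 3 = 1.094152
I_{3,2} = (16·1.094152 − 1.099018) / 15 = 1.093828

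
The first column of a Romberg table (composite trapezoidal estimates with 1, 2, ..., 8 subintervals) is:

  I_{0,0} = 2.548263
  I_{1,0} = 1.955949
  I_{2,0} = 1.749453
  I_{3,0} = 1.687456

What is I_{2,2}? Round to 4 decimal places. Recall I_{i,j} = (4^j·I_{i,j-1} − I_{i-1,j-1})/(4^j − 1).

Richardson extrapolation on the trapezoidal column (denominator 4−1=3):
I_{1,1} = 1.955949 + (1.955949 − 2.548263)/3 = 1.758511
I_{2,1} = (4·1.749453 − 1.955949) / 3 = 1.680621
I_{2,2} = (16·1.680621 − 1.758511) / 15 = 1.675428

1.6754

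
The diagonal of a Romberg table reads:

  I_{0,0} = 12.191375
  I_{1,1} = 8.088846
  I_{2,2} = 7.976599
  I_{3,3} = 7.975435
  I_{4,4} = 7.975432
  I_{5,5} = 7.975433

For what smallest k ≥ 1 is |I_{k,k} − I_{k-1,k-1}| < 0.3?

k = 2

|I_{1,1} − I_{0,0}| = 4.102529 ≥ 0.3
|I_{2,2} − I_{1,1}| = 0.112247 < 0.3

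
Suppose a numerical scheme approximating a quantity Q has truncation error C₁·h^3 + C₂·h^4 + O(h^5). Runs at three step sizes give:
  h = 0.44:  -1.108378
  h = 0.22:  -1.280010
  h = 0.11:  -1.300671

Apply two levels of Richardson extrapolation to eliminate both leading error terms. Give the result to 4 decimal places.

-1.3036

First eliminate the h^3 term (factor 2^3 = 8):
  B₁ = (8·(-1.280010) − (-1.108378))/7 = -1.304529
  B₂ = (8·(-1.300671) − (-1.280010))/7 = -1.303623
Then eliminate the h^4 term (factor 2^4 = 16):
  (16·(-1.303623) − (-1.304529))/15 = -1.303563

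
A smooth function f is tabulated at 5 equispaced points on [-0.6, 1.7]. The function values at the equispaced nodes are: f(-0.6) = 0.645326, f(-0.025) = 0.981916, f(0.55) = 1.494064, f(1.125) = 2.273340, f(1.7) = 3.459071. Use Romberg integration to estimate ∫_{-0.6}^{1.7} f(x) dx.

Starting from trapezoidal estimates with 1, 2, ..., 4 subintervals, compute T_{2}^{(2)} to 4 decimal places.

T_{0}^{(0)} (trapezoid, 1 panel, h=2.3000): 4.720057
T_{1}^{(0)} (trapezoid, 2 panels, h=1.1500): 4.078202
T_{2}^{(0)} (trapezoid, 4 panels, h=0.5750): 3.910873
T_{1}^{(1)} = 4.078202 + (4.078202 − 4.720057)/3 = 3.864250
T_{2}^{(1)} = 3.910873 + (3.910873 − 4.078202)/3 = 3.855097
T_{2}^{(2)} = 3.855097 + (3.855097 − 3.864250)/15 = 3.854487

3.8545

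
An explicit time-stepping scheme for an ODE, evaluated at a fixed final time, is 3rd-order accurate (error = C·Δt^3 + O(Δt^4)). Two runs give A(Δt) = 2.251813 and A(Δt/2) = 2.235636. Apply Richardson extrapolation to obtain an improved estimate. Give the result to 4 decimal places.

The leading error scales as Δt^3; refining by a factor of 2 reduces it by 2^3 = 8.
Extrapolated value = (8·A(Δt/2) − A(Δt)) / (8 − 1)
= (8·2.235636 − 2.251813) / 7
= 15.633275 / 7 = 2.233325

2.2333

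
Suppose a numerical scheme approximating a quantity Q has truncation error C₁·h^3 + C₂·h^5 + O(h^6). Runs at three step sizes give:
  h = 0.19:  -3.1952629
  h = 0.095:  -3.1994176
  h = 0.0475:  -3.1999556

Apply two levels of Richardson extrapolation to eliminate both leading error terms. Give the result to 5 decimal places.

First eliminate the h^3 term (factor 2^3 = 8):
  B₁ = (8·(-3.1994176) − (-3.1952629))/7 = -3.2000111
  B₂ = (8·(-3.1999556) − (-3.1994176))/7 = -3.2000325
Then eliminate the h^5 term (factor 2^5 = 32):
  (32·(-3.2000325) − (-3.2000111))/31 = -3.2000332

-3.20003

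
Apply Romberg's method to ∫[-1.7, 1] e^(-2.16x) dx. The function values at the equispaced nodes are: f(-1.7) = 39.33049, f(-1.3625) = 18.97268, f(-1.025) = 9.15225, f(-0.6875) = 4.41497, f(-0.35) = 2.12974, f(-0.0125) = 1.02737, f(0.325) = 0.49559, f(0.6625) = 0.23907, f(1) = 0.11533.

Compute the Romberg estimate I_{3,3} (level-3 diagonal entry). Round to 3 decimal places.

I_{0,0} (trapezoid, 1 panel, h=2.7000): 53.25186
I_{1,0} (trapezoid, 2 panels, h=1.3500): 29.50108
I_{2,0} (trapezoid, 4 panels, h=0.6750): 21.26283
I_{3,0} (trapezoid, 8 panels, h=0.3375): 18.95217
I_{1,1} = 29.50108 + (29.50108 − 53.25186)/3 = 21.58415
I_{2,1} = 21.26283 + (21.26283 − 29.50108)/3 = 18.51675
I_{3,1} = 18.95217 + (18.95217 − 21.26283)/3 = 18.18195
I_{2,2} = 18.51675 + (18.51675 − 21.58415)/15 = 18.31226
I_{3,2} = 18.18195 + (18.18195 − 18.51675)/15 = 18.15963
I_{3,3} = 18.15963 + (18.15963 − 18.31226)/63 = 18.15721

18.157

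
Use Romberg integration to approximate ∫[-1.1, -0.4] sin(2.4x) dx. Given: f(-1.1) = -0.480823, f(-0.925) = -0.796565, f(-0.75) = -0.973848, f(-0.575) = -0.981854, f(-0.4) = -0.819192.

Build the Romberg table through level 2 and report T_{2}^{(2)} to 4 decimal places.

T_{0}^{(0)} (trapezoid, 1 panel, h=0.7000): -0.455005
T_{1}^{(0)} (trapezoid, 2 panels, h=0.3500): -0.568349
T_{2}^{(0)} (trapezoid, 4 panels, h=0.1750): -0.595398
T_{1}^{(1)} = -0.568349 + (-0.568349 − (-0.455005))/3 = -0.606130
T_{2}^{(1)} = -0.595398 + (-0.595398 − (-0.568349))/3 = -0.604414
T_{2}^{(2)} = -0.604414 + (-0.604414 − (-0.606130))/15 = -0.604300

-0.6043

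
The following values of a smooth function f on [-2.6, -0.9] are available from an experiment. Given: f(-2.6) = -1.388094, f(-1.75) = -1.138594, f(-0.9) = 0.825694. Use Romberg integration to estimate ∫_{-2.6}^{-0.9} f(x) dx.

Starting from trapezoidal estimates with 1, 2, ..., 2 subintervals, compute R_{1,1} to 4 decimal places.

R_{0,0} (trapezoid, 1 panel, h=1.7000): -0.478040
R_{1,0} (trapezoid, 2 panels, h=0.8500): -1.206825
R_{1,1} = -1.206825 + (-1.206825 − (-0.478040))/3 = -1.449753

-1.4498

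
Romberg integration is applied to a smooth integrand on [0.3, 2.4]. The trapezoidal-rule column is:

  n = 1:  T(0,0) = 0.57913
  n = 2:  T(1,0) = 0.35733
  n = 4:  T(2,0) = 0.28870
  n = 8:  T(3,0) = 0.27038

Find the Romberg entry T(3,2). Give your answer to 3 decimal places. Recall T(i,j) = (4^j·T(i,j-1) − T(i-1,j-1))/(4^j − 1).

T(2,1) = (4·0.28870 − 0.35733) / 3 = 0.26582
T(3,1) = 0.27038 + (0.27038 − 0.28870)/3 = 0.26427
T(3,2) = 0.26427 + (0.26427 − 0.26582)/15 = 0.26417
(Column j=1 coincides with Simpson's rule on the same nodes.)

0.264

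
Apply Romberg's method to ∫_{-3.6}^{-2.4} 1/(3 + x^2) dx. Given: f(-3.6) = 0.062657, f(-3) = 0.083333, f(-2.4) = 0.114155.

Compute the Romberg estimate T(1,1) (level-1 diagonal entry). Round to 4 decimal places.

0.1020

T(0,0) (trapezoid, 1 panel, h=1.2000): 0.106087
T(1,0) (trapezoid, 2 panels, h=0.6000): 0.103043
T(1,1) = 0.103043 + (0.103043 − 0.106087)/3 = 0.102028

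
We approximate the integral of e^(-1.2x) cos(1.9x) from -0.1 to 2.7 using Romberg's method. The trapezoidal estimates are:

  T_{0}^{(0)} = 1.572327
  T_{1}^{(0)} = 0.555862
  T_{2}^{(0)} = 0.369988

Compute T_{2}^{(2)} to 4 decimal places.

0.3141

T_{1}^{(1)} = (4·0.555862 − 1.572327) / 3 = 0.217040
T_{2}^{(1)} = 0.369988 + (0.369988 − 0.555862)/3 = 0.308030
T_{2}^{(2)} = 0.308030 + (0.308030 − 0.217040)/15 = 0.314096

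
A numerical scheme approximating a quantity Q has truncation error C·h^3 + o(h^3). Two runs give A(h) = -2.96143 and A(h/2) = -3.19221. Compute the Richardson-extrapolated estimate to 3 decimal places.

-3.225

The leading error scales as h^3; refining by a factor of 2 reduces it by 2^3 = 8.
Extrapolated value = (8·A(h/2) − A(h)) / (8 − 1)
= (8·(-3.19221) − (-2.96143)) / 7
= -22.57625 / 7 = -3.22518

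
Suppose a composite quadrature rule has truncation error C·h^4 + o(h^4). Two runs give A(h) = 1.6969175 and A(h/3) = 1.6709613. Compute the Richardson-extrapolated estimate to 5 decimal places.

1.67064

The leading error scales as h^4; refining by a factor of 3 reduces it by 3^4 = 81.
Extrapolated value = (81·A(h/3) − A(h)) / (81 − 1)
= (81·1.6709613 − 1.6969175) / 80
= 133.6509478 / 80 = 1.6706368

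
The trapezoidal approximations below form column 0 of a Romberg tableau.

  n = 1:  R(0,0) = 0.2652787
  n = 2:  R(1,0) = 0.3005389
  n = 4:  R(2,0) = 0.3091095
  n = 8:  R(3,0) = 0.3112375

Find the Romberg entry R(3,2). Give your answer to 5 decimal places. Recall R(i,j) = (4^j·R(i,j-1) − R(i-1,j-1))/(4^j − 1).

Richardson extrapolation on the trapezoidal column (denominator 4−1=3):
R(2,1) = 0.3091095 + (0.3091095 − 0.3005389)/3 = 0.3119664
R(3,1) = 0.3112375 + (0.3112375 − 0.3091095)/3 = 0.3119468
R(3,2) = (16·0.3119468 − 0.3119664) / 15 = 0.3119455

0.31195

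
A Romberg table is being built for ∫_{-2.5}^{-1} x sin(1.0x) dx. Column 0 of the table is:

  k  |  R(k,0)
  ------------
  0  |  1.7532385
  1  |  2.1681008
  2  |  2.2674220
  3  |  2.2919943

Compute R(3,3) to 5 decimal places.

Richardson extrapolation on the trapezoidal column (denominator 4−1=3):
R(1,1) = 2.1681008 + (2.1681008 − 1.7532385)/3 = 2.3063882
R(2,1) = (4·2.2674220 − 2.1681008) / 3 = 2.3005291
R(3,1) = 2.2919943 + (2.2919943 − 2.2674220)/3 = 2.3001851
R(2,2) = 2.3005291 + (2.3005291 − 2.3063882)/15 = 2.3001385
R(3,2) = (16·2.3001851 − 2.3005291) / 15 = 2.3001622
R(3,3) = 2.3001622 + (2.3001622 − 2.3001385)/63 = 2.3001626

2.30016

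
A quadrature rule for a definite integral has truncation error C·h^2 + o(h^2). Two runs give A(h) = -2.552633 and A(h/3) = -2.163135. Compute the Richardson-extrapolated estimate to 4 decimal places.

Extrapolated value = (9·A(h/3) − A(h)) / (9 − 1)
= (9·(-2.163135) − (-2.552633)) / 8
= -16.915582 / 8 = -2.114448

-2.1144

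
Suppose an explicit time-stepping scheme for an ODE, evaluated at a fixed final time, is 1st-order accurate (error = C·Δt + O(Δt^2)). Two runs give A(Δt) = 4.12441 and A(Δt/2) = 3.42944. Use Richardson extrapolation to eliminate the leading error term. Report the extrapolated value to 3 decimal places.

2.734

The leading error scales as Δt; refining by a factor of 2 reduces it by 2^1 = 2.
Extrapolated value = (2·A(Δt/2) − A(Δt)) / (2 − 1)
= (2·3.42944 − 4.12441) / 1
= 2.73447 / 1 = 2.73447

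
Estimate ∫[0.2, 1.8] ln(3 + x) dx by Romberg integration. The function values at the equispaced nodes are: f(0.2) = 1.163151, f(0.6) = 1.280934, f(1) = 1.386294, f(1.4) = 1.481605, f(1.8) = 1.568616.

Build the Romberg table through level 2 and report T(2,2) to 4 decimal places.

2.2073

T(0,0) (trapezoid, 1 panel, h=1.6000): 2.185414
T(1,0) (trapezoid, 2 panels, h=0.8000): 2.201742
T(2,0) (trapezoid, 4 panels, h=0.4000): 2.205887
T(1,1) = 2.201742 + (2.201742 − 2.185414)/3 = 2.207185
T(2,1) = 2.205887 + (2.205887 − 2.201742)/3 = 2.207269
T(2,2) = 2.207269 + (2.207269 − 2.207185)/15 = 2.207275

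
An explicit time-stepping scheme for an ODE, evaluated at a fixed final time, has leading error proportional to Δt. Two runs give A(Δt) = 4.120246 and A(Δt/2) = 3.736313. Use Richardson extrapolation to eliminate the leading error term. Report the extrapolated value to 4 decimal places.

3.3524

The leading error scales as Δt; refining by a factor of 2 reduces it by 2^1 = 2.
Extrapolated value = (2·A(Δt/2) − A(Δt)) / (2 − 1)
= (2·3.736313 − 4.120246) / 1
= 3.352380 / 1 = 3.352380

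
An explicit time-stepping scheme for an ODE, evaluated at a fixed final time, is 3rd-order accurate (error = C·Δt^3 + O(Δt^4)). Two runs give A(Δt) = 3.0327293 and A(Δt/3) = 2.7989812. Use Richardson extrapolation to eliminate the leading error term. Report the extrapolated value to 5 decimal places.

The leading error scales as Δt^3; refining by a factor of 3 reduces it by 3^3 = 27.
Extrapolated value = (27·A(Δt/3) − A(Δt)) / (27 − 1)
= (27·2.7989812 − 3.0327293) / 26
= 72.5397631 / 26 = 2.7899909

2.78999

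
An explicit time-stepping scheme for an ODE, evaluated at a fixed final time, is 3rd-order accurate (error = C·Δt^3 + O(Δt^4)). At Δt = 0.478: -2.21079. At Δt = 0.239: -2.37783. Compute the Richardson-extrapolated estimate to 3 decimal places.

The leading error scales as Δt^3; refining by a factor of 2 reduces it by 2^3 = 8.
Extrapolated value = (8·A(Δt/2) − A(Δt)) / (8 − 1)
= (8·(-2.37783) − (-2.21079)) / 7
= -16.81185 / 7 = -2.40169

-2.402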